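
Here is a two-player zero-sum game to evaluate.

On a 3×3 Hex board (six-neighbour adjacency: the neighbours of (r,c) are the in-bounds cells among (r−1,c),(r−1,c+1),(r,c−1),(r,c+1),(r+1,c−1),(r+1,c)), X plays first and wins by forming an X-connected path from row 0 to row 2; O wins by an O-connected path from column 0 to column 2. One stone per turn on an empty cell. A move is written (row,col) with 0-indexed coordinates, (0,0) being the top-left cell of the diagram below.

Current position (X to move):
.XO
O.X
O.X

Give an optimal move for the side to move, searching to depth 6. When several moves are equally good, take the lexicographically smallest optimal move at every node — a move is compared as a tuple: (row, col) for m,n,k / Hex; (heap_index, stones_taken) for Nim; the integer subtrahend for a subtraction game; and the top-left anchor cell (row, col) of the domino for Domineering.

ply 1, X at .XO/O.X/O.X | (0,0)=-1→XXO/O.X/O.X; (1,1)=+1→.XO/OXX/O.X*; (2,1)=-1→.XO/O.X/OXX
ply 2: .XO/OXX/O.X is terminal -1 (O); from .XO/O.X/O.X depth 6

X's best at [.XO/O.X/O.X]: (1,1)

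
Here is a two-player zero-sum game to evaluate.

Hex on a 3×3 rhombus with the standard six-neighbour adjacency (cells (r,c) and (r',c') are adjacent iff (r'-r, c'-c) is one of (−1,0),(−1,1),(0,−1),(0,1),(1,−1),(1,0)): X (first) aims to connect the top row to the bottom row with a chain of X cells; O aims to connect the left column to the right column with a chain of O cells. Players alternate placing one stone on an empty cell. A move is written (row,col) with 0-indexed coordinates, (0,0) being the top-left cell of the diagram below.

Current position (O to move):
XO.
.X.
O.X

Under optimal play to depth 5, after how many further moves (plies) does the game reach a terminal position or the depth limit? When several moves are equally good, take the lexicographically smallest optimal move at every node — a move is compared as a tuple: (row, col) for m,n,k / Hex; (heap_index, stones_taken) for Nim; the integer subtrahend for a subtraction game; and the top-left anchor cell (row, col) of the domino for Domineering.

[XO./.X./O.X] O move#1: (0,2):-1/XOO/.X./O.X*, (1,0):-1/XO./OX./O.X, (1,2):-1/XO./.XO/O.X, (2,1):-1/XO./.X./OOX
[XOO/.X./O.X] X move#2: (1,0):+1/XOO/XX./O.X*, (1,2):-1/XOO/.XX/O.X, (2,1):-1/XOO/.X./OXX
[XOO/XX./O.X] O move#3: (1,2):-1/XOO/XXO/O.X*, (2,1):-1/XOO/XX./OOX
[XOO/XXO/O.X] X move#4: (2,1):+1/XOO/XXO/OXX*
[XOO/XXO/OXX] end (terminal -1, O#5); searched XO./.X./O.X to 5

PV length from [XO./.X./O.X]: 4 plies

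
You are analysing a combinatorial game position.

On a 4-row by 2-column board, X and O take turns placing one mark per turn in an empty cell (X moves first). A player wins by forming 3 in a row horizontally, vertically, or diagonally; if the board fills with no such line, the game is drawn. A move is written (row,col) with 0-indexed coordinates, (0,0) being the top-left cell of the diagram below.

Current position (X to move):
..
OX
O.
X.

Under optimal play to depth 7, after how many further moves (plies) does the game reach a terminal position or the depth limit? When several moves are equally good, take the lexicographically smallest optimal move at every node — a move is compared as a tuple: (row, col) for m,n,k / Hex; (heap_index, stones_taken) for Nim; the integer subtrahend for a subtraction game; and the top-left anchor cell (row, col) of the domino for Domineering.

PV length from [../OX/O./X.]: 4 plies

p1 X@[../OX/O./X.]: (0,0)[X./OX/O./X.]+0* (0,1)[.X/OX/O./X.]-1 (2,1)[../OX/OX/X.]-1 (3,1)[../OX/O./XX]-1
p2 O@[X./OX/O./X.]: (0,1)[XO/OX/O./X.]+0* (2,1)[X./OX/OO/X.]+0 (3,1)[X./OX/O./XO]+0
p3 X@[XO/OX/O./X.]: (2,1)[XO/OX/OX/X.]+0* (3,1)[XO/OX/O./XX]+0
p4 O@[XO/OX/OX/X.]: (3,1)[XO/OX/OX/XO]+0*
p5 X@[XO/OX/OX/XO] terminal +0; root [../OX/O./X.] d7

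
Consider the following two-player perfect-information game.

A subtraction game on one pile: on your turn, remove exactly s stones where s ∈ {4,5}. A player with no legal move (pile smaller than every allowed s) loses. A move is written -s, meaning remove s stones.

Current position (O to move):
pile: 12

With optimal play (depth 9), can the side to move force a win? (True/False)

[12] O move#1: -4:-1/8*, -5:-1/7
[8] X move#2: -4:-1/4, -5:+1/3*
[3] end (terminal -1, O#3); searched 12 to 9

O winning at [12]: False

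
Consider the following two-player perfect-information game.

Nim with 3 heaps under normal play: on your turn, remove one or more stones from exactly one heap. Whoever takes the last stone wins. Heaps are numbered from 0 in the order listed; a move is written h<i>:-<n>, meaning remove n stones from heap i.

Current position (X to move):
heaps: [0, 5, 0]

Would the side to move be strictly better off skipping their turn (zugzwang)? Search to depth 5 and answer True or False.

zugzwang((0,5,0), X) = False

p1 X@[(0,5,0)]: h1:-1[(0,4,0)]-1 h1:-2[(0,3,0)]-1 h1:-3[(0,2,0)]-1 h1:-4[(0,1,0)]-1 h1:-5[(0,0,0)]+1*
p2 O@[(0,0,0)] terminal -1; root [(0,5,0)] d5
pass branch (O moves first from the same position):
  | p1 O@[(0,5,0)]: h1:-1[(0,4,0)]-1 h1:-2[(0,3,0)]-1 h1:-3[(0,2,0)]-1 h1:-4[(0,1,0)]-1 h1:-5[(0,0,0)]+1*
  | p2 X@[(0,0,0)] terminal -1; root [(0,5,0)] d5
X moving scores +1; X passing scores -1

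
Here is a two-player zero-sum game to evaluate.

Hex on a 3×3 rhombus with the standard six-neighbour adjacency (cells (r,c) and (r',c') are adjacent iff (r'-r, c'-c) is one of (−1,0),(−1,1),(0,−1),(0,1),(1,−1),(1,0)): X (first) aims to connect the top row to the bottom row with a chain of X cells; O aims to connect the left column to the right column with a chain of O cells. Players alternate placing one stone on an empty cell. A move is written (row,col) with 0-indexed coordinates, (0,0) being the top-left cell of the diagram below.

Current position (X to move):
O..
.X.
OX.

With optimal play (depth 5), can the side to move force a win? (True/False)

X winning at [O../.X./OX.]: True

ply 1, X at O../.X./OX. | (0,1)=+1→OX./.X./OX.*; (0,2)=+1→O.X/.X./OX.; (1,0)=+1→O../XX./OX.; (1,2)=+1→O../.XX/OX.; (2,2)=+1→O../.X./OXX
ply 2: OX./.X./OX. is terminal -1 (O); from O../.X./OX. depth 5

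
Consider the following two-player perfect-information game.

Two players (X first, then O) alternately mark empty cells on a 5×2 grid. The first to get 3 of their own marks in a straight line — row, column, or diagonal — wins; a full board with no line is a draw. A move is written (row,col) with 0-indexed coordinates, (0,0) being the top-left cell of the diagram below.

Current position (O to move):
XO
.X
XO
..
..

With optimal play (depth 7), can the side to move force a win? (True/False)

[XO/.X/XO/../..] O move#1: (1,0):+0/XO/OX/XO/../..*, (3,0):-1/XO/.X/XO/O./.., (3,1):-1/XO/.X/XO/.O/.., (4,0):-1/XO/.X/XO/../O., (4,1):-1/XO/.X/XO/../.O
[XO/OX/XO/../..] X move#2: (3,0):+0/XO/OX/XO/X./..*, (3,1):+0/XO/OX/XO/.X/.., (4,0):+0/XO/OX/XO/../X., (4,1):+0/XO/OX/XO/../.X
[XO/OX/XO/X./..] O move#3: (3,1):-1/XO/OX/XO/XO/.., (4,0):+0/XO/OX/XO/X./O.*, (4,1):-1/XO/OX/XO/X./.O
[XO/OX/XO/X./O.] X move#4: (3,1):+0/XO/OX/XO/XX/O.*, (4,1):+0/XO/OX/XO/X./OX
[XO/OX/XO/XX/O.] O move#5: (4,1):+0/XO/OX/XO/XX/OO*
[XO/OX/XO/XX/OO] end (terminal +0, X#6); searched XO/.X/XO/../.. to 7

O winning at [XO/.X/XO/../..]: False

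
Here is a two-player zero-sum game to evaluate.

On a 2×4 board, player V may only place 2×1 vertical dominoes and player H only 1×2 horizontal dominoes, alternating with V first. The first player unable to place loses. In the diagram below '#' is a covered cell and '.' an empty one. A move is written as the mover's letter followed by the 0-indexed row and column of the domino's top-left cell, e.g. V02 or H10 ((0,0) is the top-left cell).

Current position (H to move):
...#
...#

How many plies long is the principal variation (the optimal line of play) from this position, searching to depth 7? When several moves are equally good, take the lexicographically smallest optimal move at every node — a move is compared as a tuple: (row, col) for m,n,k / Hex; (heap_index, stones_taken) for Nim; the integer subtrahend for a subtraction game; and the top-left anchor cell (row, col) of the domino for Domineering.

p1 H@[...#/...#]: H00[##.#/...#]+1* H01[.###/...#]+1 H10[...#/##.#]+1 H11[...#/.###]+1
p2 V@[##.#/...#]: V02[####/..##]-1*
p3 H@[####/..##]: H10[####/####]+1*
p4 V@[####/####] terminal -1; root [...#/...#] d7

PV length from [...#/...#]: 3 plies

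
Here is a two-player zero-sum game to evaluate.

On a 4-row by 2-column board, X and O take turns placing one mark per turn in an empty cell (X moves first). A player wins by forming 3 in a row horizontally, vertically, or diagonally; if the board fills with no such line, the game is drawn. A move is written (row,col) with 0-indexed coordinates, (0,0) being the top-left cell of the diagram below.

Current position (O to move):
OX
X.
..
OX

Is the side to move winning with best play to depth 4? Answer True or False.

ply 1, O at OX/X./../OX | (1,1)=+0→OX/XO/../OX*; (2,0)=+0→OX/X./O./OX; (2,1)=+0→OX/X./.O/OX
ply 2, X at OX/XO/../OX | (2,0)=+0→OX/XO/X./OX*; (2,1)=+0→OX/XO/.X/OX
ply 3, O at OX/XO/X./OX | (2,1)=+0→OX/XO/XO/OX*
ply 4: OX/XO/XO/OX is terminal +0 (X); from OX/X./../OX depth 4

O winning at [OX/X./../OX]: False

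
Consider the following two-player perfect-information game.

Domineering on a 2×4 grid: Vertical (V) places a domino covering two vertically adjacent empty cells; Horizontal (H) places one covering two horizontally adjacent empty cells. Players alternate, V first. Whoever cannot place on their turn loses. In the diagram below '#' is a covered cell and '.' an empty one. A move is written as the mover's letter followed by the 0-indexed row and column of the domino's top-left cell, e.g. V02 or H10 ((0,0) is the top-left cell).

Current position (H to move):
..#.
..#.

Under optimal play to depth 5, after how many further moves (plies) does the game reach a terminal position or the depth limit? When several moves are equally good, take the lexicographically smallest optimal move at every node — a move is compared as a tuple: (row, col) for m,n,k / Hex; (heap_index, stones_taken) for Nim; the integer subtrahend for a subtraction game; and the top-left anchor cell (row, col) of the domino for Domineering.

p1 H@[..#./..#.]: H00[###./..#.]+1* H10[..#./###.]+1
p2 V@[###./..#.]: V03[####/..##]-1*
p3 H@[####/..##]: H10[####/####]+1*
p4 V@[####/####] terminal -1; root [..#./..#.] d5

PV length from [..#./..#.]: 3 plies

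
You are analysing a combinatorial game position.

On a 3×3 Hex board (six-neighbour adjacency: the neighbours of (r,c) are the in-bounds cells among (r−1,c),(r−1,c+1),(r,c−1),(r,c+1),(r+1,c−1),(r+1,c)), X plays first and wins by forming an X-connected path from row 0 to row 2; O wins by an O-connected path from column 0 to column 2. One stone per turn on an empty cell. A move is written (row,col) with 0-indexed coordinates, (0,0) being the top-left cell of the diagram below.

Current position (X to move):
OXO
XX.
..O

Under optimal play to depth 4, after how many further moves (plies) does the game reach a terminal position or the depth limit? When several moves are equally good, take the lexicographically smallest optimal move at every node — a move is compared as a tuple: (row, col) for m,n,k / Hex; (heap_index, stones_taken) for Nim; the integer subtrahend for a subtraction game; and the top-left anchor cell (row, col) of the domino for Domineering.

ply 1, X at OXO/XX./..O | (1,2)=+1→OXO/XXX/..O*; (2,0)=+1→OXO/XX./X.O; (2,1)=+1→OXO/XX./.XO
ply 2, O at OXO/XXX/..O | (2,0)=-1→OXO/XXX/O.O*; (2,1)=-1→OXO/XXX/.OO
ply 3, X at OXO/XXX/O.O | (2,1)=+1→OXO/XXX/OXO*
ply 4: OXO/XXX/OXO is terminal -1 (O); from OXO/XX./..O depth 4

PV length from [OXO/XX./..O]: 3 plies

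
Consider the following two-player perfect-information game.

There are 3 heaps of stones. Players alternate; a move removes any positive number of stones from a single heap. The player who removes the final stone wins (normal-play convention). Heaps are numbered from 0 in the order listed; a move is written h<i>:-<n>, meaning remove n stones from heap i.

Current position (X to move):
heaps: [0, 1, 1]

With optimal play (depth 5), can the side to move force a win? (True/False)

ply 1, X at (0,1,1) | h1:-1=-1→(0,0,1)*; h2:-1=-1→(0,1,0)
ply 2, O at (0,0,1) | h2:-1=+1→(0,0,0)*
ply 3: (0,0,0) is terminal -1 (X); from (0,1,1) depth 5

X winning at [(0,1,1)]: False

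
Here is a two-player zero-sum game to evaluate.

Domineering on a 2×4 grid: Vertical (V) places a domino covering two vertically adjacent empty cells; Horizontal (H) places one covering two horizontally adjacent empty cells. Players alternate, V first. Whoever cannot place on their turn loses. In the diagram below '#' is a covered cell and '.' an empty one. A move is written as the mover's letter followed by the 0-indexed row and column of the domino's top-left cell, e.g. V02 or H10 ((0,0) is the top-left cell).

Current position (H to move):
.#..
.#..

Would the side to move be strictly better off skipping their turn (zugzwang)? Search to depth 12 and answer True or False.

zugzwang(.#../.#.., H) = False

p1 H@[.#../.#..]: H02[.###/.#..]+1* H12[.#../.###]+1
p2 V@[.###/.#..]: V00[####/##..]-1*
p3 H@[####/##..]: H12[####/####]+1*
p4 V@[####/####] terminal -1; root [.#../.#..] d12
if H skipped the turn, V would face:
~ p1 V@[.#../.#..]: V00[##../##..]-1 V02[.##./.##.]+1* V03[.#.#/.#.#]+1
~ p2 H@[.##./.##.] terminal -1; root [.#../.#..] d12
compare (H): move=+1 vs pass=-1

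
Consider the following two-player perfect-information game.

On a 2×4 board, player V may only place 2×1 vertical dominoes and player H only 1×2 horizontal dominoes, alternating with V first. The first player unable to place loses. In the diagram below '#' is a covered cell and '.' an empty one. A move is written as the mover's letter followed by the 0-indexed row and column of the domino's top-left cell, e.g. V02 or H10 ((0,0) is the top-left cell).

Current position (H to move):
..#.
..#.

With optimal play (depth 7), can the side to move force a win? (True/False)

[..#./..#.] H move#1: H00:+1/###./..#.*, H10:+1/..#./###.
[###./..#.] V move#2: V03:-1/####/..##*
[####/..##] H move#3: H10:+1/####/####*
[####/####] end (terminal -1, V#4); searched ..#./..#. to 7

H winning at [..#./..#.]: True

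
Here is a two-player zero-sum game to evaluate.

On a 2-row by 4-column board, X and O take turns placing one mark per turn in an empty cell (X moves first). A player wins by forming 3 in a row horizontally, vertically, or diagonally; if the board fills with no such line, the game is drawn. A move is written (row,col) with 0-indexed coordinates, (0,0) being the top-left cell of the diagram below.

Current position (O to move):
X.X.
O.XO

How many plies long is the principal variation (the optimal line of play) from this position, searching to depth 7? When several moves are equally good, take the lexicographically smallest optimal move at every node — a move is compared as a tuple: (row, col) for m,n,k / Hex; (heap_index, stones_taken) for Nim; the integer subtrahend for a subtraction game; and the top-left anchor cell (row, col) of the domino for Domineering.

PV length from [X.X./O.XO]: 3 plies

[X.X./O.XO] O move#1: (0,1):+0/XOX./O.XO*, (0,3):-1/X.XO/O.XO, (1,1):-1/X.X./OOXO
[XOX./O.XO] X move#2: (0,3):+0/XOXX/O.XO*, (1,1):+0/XOX./OXXO
[XOXX/O.XO] O move#3: (1,1):+0/XOXX/OOXO*
[XOXX/OOXO] end (terminal +0, X#4); searched X.X./O.XO to 7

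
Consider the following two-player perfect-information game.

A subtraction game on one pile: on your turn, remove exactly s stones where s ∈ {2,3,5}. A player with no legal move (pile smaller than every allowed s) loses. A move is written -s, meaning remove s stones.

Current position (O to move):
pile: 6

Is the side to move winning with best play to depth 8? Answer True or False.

p1 O@[6]: -2[4]-1 -3[3]-1 -5[1]+1*
p2 X@[1] terminal -1; root [6] d8

O winning at [6]: True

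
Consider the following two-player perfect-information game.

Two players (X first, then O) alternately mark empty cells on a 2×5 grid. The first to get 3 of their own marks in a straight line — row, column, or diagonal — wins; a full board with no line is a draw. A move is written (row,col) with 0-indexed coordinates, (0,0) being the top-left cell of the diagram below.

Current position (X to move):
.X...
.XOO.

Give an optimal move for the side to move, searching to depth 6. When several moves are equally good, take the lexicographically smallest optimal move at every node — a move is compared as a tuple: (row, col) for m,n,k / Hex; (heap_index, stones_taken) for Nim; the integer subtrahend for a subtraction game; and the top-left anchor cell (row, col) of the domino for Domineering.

X's best at [.X.../.XOO.]: (1,4)

ply 1, X at .X.../.XOO. | (0,0)=-1→XX.../.XOO.; (0,2)=-1→.XX../.XOO.; (0,3)=-1→.X.X./.XOO.; (0,4)=-1→.X..X/.XOO.; (1,0)=-1→.X.../XXOO.; (1,4)=+0→.X.../.XOOX*
ply 2, O at .X.../.XOOX | (0,0)=+0→OX.../.XOOX*; (0,2)=+0→.XO../.XOOX; (0,3)=+0→.X.O./.XOOX; (0,4)=-1→.X..O/.XOOX; (1,0)=-1→.X.../OXOOX
ply 3, X at OX.../.XOOX | (0,2)=+0→OXX../.XOOX*; (0,3)=+0→OX.X./.XOOX; (0,4)=+0→OX..X/.XOOX; (1,0)=+0→OX.../XXOOX
ply 4, O at OXX../.XOOX | (0,3)=+0→OXXO./.XOOX*; (0,4)=-1→OXX.O/.XOOX; (1,0)=-1→OXX../OXOOX
ply 5, X at OXXO./.XOOX | (0,4)=+0→OXXOX/.XOOX*; (1,0)=+0→OXXO./XXOOX
ply 6, O at OXXOX/.XOOX | (1,0)=+0→OXXOX/OXOOX*
ply 7: OXXOX/OXOOX is terminal +0 (X); from .X.../.XOO. depth 6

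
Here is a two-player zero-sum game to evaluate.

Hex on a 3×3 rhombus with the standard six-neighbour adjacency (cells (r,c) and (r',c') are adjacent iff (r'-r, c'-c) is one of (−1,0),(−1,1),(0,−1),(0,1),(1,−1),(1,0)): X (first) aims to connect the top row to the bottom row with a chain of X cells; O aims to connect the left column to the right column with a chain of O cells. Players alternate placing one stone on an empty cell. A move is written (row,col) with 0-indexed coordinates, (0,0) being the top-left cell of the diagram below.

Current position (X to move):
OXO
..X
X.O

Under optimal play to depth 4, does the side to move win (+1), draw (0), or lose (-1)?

ply 1, X at OXO/..X/X.O | (1,0)=+1→OXO/X.X/X.O*; (1,1)=+1→OXO/.XX/X.O; (2,1)=+1→OXO/..X/XXO
ply 2: OXO/X.X/X.O is terminal -1 (O); from OXO/..X/X.O depth 4

value(OXO/..X/X.O, X) = +1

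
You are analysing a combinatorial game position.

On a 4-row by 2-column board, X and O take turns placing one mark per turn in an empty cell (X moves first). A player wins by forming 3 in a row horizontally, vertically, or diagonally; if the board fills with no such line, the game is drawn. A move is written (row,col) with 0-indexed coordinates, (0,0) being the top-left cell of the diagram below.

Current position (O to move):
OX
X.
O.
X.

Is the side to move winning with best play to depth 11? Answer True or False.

O winning at [OX/X./O./X.]: False

ply 1, O at OX/X./O./X. | (1,1)=+0→OX/XO/O./X.*; (2,1)=+0→OX/X./OO/X.; (3,1)=+0→OX/X./O./XO
ply 2, X at OX/XO/O./X. | (2,1)=+0→OX/XO/OX/X.*; (3,1)=+0→OX/XO/O./XX
ply 3, O at OX/XO/OX/X. | (3,1)=+0→OX/XO/OX/XO*
ply 4: OX/XO/OX/XO is terminal +0 (X); from OX/X./O./X. depth 11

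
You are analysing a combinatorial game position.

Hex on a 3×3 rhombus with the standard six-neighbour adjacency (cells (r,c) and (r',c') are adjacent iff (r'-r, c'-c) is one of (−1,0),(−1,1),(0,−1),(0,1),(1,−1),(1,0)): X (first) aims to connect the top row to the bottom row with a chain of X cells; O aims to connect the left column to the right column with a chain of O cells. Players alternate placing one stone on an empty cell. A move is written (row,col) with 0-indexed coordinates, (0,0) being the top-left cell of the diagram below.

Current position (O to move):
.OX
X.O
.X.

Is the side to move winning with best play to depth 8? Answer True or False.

[.OX/X.O/.X.] O move#1: (0,0):-1/OOX/X.O/.X., (1,1):+1/.OX/XOO/.X.*, (2,0):-1/.OX/X.O/OX., (2,2):-1/.OX/X.O/.XO
[.OX/XOO/.X.] X move#2: (0,0):-1/XOX/XOO/.X.*, (2,0):-1/.OX/XOO/XX., (2,2):-1/.OX/XOO/.XX
[XOX/XOO/.X.] O move#3: (2,0):+1/XOX/XOO/OX.*, (2,2):-1/XOX/XOO/.XO
[XOX/XOO/OX.] end (terminal -1, X#4); searched .OX/X.O/.X. to 8

O winning at [.OX/X.O/.X.]: True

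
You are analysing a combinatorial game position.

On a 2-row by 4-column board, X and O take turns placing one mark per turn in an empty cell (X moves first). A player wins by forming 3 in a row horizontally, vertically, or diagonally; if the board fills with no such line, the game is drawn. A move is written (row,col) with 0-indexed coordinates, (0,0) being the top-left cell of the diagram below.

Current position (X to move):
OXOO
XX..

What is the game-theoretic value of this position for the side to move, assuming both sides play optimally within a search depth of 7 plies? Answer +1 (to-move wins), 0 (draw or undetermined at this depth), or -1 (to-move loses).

value(OXOO/XX.., X) = +1

ply 1, X at OXOO/XX.. | (1,2)=+1→OXOO/XXX.*; (1,3)=+0→OXOO/XX.X
ply 2: OXOO/XXX. is terminal -1 (O); from OXOO/XX.. depth 7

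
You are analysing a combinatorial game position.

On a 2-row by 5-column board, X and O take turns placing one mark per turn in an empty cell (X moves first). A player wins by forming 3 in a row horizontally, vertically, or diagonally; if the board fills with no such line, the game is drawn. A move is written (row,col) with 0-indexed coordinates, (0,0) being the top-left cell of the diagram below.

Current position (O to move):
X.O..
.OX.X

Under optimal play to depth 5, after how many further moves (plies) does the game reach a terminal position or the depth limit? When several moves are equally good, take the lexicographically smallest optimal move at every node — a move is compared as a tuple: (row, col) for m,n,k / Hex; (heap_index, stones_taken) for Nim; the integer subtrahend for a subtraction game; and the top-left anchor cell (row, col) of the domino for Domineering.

PV length from [X.O../.OX.X]: 5 plies

ply 1, O at X.O../.OX.X | (0,1)=-1→XOO../.OX.X; (0,3)=-1→X.OO./.OX.X; (0,4)=-1→X.O.O/.OX.X; (1,0)=-1→X.O../OOX.X; (1,3)=+0→X.O../.OXOX*
ply 2, X at X.O../.OXOX | (0,1)=+0→XXO../.OXOX*; (0,3)=+0→X.OX./.OXOX; (0,4)=+0→X.O.X/.OXOX; (1,0)=-1→X.O../XOXOX
ply 3, O at XXO../.OXOX | (0,3)=+0→XXOO./.OXOX*; (0,4)=+0→XXO.O/.OXOX; (1,0)=+0→XXO../OOXOX
ply 4, X at XXOO./.OXOX | (0,4)=+0→XXOOX/.OXOX*; (1,0)=-1→XXOO./XOXOX
ply 5, O at XXOOX/.OXOX | (1,0)=+0→XXOOX/OOXOX*
ply 6: XXOOX/OOXOX is terminal +0 (X); from X.O../.OX.X depth 5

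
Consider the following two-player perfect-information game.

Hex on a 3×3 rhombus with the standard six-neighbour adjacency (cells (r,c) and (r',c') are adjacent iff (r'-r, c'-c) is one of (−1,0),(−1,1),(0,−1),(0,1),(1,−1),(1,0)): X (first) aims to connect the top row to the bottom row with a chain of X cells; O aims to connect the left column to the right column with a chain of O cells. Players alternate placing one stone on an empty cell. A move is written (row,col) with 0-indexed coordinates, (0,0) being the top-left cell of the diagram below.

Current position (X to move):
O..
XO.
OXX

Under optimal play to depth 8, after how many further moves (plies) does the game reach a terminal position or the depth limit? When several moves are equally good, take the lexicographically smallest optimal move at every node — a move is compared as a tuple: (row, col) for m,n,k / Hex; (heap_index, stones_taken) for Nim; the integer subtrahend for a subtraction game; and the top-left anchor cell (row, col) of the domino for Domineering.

PV length from [O../XO./OXX]: 2 plies

ply 1, X at O../XO./OXX | (0,1)=-1→OX./XO./OXX*; (0,2)=-1→O.X/XO./OXX; (1,2)=-1→O../XOX/OXX
ply 2, O at OX./XO./OXX | (0,2)=+1→OXO/XO./OXX*; (1,2)=+1→OX./XOO/OXX
ply 3: OXO/XO./OXX is terminal -1 (X); from O../XO./OXX depth 8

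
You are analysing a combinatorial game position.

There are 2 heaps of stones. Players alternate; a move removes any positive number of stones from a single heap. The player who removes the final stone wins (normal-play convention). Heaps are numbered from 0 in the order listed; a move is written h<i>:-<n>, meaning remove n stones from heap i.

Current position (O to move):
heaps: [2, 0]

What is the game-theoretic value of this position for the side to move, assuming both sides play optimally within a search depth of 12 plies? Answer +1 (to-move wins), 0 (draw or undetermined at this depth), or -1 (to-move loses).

ply 1, O at (2,0) | h0:-1=-1→(1,0); h0:-2=+1→(0,0)*
ply 2: (0,0) is terminal -1 (X); from (2,0) depth 12

value((2,0), O) = +1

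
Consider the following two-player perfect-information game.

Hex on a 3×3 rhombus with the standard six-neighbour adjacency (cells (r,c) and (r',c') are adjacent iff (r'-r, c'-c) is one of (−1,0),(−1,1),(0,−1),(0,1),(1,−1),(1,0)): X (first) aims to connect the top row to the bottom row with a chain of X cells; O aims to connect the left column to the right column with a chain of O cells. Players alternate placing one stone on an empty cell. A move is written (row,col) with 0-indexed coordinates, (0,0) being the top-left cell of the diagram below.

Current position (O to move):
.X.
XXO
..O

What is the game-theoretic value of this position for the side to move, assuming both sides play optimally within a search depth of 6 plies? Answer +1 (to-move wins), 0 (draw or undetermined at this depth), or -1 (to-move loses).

value(.X./XXO/..O, O) = -1

ply 1, O at .X./XXO/..O | (0,0)=-1→OX./XXO/..O*; (0,2)=-1→.XO/XXO/..O; (2,0)=-1→.X./XXO/O.O; (2,1)=-1→.X./XXO/.OO
ply 2, X at OX./XXO/..O | (0,2)=+1→OXX/XXO/..O*; (2,0)=+1→OX./XXO/X.O; (2,1)=+1→OX./XXO/.XO
ply 3, O at OXX/XXO/..O | (2,0)=-1→OXX/XXO/O.O*; (2,1)=-1→OXX/XXO/.OO
ply 4, X at OXX/XXO/O.O | (2,1)=+1→OXX/XXO/OXO*
ply 5: OXX/XXO/OXO is terminal -1 (O); from .X./XXO/..O depth 6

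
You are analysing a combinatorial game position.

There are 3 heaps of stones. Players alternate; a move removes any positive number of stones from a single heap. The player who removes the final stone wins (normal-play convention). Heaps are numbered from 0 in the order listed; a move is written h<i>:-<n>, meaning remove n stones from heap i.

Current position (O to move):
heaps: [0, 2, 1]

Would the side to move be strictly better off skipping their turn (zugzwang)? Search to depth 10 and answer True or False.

zugzwang((0,2,1), O) = False

p1 O@[(0,2,1)]: h1:-1[(0,1,1)]+1* h1:-2[(0,0,1)]-1 h2:-1[(0,2,0)]-1
p2 X@[(0,1,1)]: h1:-1[(0,0,1)]-1* h2:-1[(0,1,0)]-1
p3 O@[(0,0,1)]: h2:-1[(0,0,0)]+1*
p4 X@[(0,0,0)] terminal -1; root [(0,2,1)] d10
suppose O passes — search the same position with X to move:
pass> p1 X@[(0,2,1)]: h1:-1[(0,1,1)]+1* h1:-2[(0,0,1)]-1 h2:-1[(0,2,0)]-1
pass> p2 O@[(0,1,1)]: h1:-1[(0,0,1)]-1* h2:-1[(0,1,0)]-1
pass> p3 X@[(0,0,1)]: h2:-1[(0,0,0)]+1*
pass> p4 O@[(0,0,0)] terminal -1; root [(0,2,1)] d10
for O: play +1, pass -1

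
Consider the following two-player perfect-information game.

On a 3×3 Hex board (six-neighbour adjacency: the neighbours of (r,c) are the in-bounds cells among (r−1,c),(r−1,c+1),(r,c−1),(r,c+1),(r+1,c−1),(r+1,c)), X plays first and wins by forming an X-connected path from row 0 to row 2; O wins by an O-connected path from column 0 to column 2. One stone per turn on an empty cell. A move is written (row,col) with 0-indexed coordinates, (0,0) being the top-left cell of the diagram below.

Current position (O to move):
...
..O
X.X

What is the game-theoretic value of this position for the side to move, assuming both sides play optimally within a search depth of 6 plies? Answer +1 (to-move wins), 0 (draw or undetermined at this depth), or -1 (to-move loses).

[.../..O/X.X] O move#1: (0,0):-1/O../..O/X.X, (0,1):+1/.O./..O/X.X*, (0,2):-1/..O/..O/X.X, (1,0):-1/.../O.O/X.X, (1,1):-1/.../.OO/X.X, (2,1):-1/.../..O/XOX
[.O./..O/X.X] X move#2: (0,0):-1/XO./..O/X.X*, (0,2):-1/.OX/..O/X.X, (1,0):-1/.O./X.O/X.X, (1,1):-1/.O./.XO/X.X, (2,1):-1/.O./..O/XXX
[XO./..O/X.X] O move#3: (0,2):-1/XOO/..O/X.X, (1,0):+1/XO./O.O/X.X*, (1,1):-1/XO./.OO/X.X, (2,1):-1/XO./..O/XOX
[XO./O.O/X.X] X move#4: (0,2):-1/XOX/O.O/X.X*, (1,1):-1/XO./OXO/X.X, (2,1):-1/XO./O.O/XXX
[XOX/O.O/X.X] O move#5: (1,1):+1/XOX/OOO/X.X*, (2,1):-1/XOX/O.O/XOX
[XOX/OOO/X.X] end (terminal -1, X#6); searched .../..O/X.X to 6

value(.../..O/X.X, O) = +1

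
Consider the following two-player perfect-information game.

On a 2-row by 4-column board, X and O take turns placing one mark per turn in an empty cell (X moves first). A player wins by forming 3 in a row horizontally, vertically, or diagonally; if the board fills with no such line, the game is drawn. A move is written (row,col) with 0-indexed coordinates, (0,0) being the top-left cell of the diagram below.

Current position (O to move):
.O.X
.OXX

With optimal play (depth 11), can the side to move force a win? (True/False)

O winning at [.O.X/.OXX]: False

p1 O@[.O.X/.OXX]: (0,0)[OO.X/.OXX]+0* (0,2)[.OOX/.OXX]+0 (1,0)[.O.X/OOXX]+0
p2 X@[OO.X/.OXX]: (0,2)[OOXX/.OXX]+0* (1,0)[OO.X/XOXX]-1
p3 O@[OOXX/.OXX]: (1,0)[OOXX/OOXX]+0*
p4 X@[OOXX/OOXX] terminal +0; root [.O.X/.OXX] d11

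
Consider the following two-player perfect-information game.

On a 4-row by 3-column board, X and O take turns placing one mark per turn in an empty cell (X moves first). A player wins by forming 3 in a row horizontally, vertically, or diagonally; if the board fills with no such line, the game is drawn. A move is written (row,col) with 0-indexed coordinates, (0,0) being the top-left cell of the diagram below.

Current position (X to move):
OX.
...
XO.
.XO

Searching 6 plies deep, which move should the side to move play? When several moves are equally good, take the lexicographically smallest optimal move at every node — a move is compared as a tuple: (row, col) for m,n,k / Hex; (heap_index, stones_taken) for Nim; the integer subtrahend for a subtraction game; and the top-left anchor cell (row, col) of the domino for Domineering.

X's best at [OX./.../XO./.XO]: (1,0)

p1 X@[OX./.../XO./.XO]: (0,2)[OXX/.../XO./.XO]-1 (1,0)[OX./X../XO./.XO]+0* (1,1)[OX./.X./XO./.XO]-1 (1,2)[OX./..X/XO./.XO]-1 (2,2)[OX./.../XOX/.XO]-1 (3,0)[OX./.../XO./XXO]-1
p2 O@[OX./X../XO./.XO]: (0,2)[OXO/X../XO./.XO]-1 (1,1)[OX./XO./XO./.XO]-1 (1,2)[OX./X.O/XO./.XO]-1 (2,2)[OX./X../XOO/.XO]-1 (3,0)[OX./X../XO./OXO]+0*
p3 X@[OX./X../XO./OXO]: (0,2)[OXX/X../XO./OXO]-1 (1,1)[OX./XX./XO./OXO]-1 (1,2)[OX./X.X/XO./OXO]+0* (2,2)[OX./X../XOX/OXO]-1
p4 O@[OX./X.X/XO./OXO]: (0,2)[OXO/X.X/XO./OXO]-1 (1,1)[OX./XOX/XO./OXO]+0* (2,2)[OX./X.X/XOO/OXO]-1
p5 X@[OX./XOX/XO./OXO]: (0,2)[OXX/XOX/XO./OXO]-1 (2,2)[OX./XOX/XOX/OXO]+0*
p6 O@[OX./XOX/XOX/OXO]: (0,2)[OXO/XOX/XOX/OXO]+0*
p7 X@[OXO/XOX/XOX/OXO] terminal +0; root [OX./.../XO./.XO] d6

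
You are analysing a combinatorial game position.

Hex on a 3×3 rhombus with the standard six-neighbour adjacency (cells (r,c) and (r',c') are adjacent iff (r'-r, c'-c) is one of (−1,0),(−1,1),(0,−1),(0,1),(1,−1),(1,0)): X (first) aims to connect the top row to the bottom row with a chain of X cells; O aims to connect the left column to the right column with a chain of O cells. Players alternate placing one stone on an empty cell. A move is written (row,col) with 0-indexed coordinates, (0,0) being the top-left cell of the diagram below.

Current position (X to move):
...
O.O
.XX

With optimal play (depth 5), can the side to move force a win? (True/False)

X winning at [.../O.O/.XX]: True

p1 X@[.../O.O/.XX]: (0,0)[X../O.O/.XX]-1 (0,1)[.X./O.O/.XX]-1 (0,2)[..X/O.O/.XX]-1 (1,1)[.../OXO/.XX]+1* (2,0)[.../O.O/XXX]-1
p2 O@[.../OXO/.XX]: (0,0)[O../OXO/.XX]-1* (0,1)[.O./OXO/.XX]-1 (0,2)[..O/OXO/.XX]-1 (2,0)[.../OXO/OXX]-1
p3 X@[O../OXO/.XX]: (0,1)[OX./OXO/.XX]+1* (0,2)[O.X/OXO/.XX]+1 (2,0)[O../OXO/XXX]+1
p4 O@[OX./OXO/.XX] terminal -1; root [.../O.O/.XX] d5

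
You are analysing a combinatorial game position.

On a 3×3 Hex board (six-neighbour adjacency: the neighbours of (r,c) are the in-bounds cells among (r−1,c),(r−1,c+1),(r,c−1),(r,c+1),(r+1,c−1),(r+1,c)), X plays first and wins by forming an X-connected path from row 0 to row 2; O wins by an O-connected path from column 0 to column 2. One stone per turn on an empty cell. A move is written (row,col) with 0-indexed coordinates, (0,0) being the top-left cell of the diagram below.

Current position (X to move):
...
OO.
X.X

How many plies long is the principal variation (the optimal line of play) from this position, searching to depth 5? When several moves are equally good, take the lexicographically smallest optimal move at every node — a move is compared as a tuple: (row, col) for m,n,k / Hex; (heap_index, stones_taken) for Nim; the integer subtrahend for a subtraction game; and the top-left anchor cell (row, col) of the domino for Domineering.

[.../OO./X.X] X move#1: (0,0):-1/X../OO./X.X*, (0,1):-1/.X./OO./X.X, (0,2):-1/..X/OO./X.X, (1,2):-1/.../OOX/X.X, (2,1):-1/.../OO./XXX
[X../OO./X.X] O move#2: (0,1):+1/XO./OO./X.X*, (0,2):+1/X.O/OO./X.X, (1,2):+1/X../OOO/X.X, (2,1):+1/X../OO./XOX
[XO./OO./X.X] X move#3: (0,2):-1/XOX/OO./X.X*, (1,2):-1/XO./OOX/X.X, (2,1):-1/XO./OO./XXX
[XOX/OO./X.X] O move#4: (1,2):+1/XOX/OOO/X.X*, (2,1):-1/XOX/OO./XOX
[XOX/OOO/X.X] end (terminal -1, X#5); searched .../OO./X.X to 5

PV length from [.../OO./X.X]: 4 plies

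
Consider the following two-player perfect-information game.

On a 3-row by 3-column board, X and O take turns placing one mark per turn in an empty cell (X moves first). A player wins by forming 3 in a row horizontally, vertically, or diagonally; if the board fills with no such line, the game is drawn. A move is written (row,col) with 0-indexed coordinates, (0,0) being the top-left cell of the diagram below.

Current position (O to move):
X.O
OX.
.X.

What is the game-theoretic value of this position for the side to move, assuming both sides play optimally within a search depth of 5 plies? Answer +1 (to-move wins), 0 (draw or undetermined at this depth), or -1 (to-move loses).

value(X.O/OX./.X., O) = -1

ply 1, O at X.O/OX./.X. | (0,1)=-1→XOO/OX./.X.*; (1,2)=-1→X.O/OXO/.X.; (2,0)=-1→X.O/OX./OX.; (2,2)=-1→X.O/OX./.XO
ply 2, X at XOO/OX./.X. | (1,2)=+0→XOO/OXX/.X.; (2,0)=+0→XOO/OX./XX.; (2,2)=+1→XOO/OX./.XX*
ply 3: XOO/OX./.XX is terminal -1 (O); from X.O/OX./.X. depth 5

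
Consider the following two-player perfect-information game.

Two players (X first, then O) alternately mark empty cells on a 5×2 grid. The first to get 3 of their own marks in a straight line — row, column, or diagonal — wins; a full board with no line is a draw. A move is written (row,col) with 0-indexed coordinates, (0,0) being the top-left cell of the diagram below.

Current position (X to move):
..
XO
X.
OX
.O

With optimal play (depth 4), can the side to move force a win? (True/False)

X winning at [../XO/X./OX/.O]: True

ply 1, X at ../XO/X./OX/.O | (0,0)=+1→X./XO/X./OX/.O*; (0,1)=+0→.X/XO/X./OX/.O; (2,1)=+0→../XO/XX/OX/.O; (4,0)=+0→../XO/X./OX/XO
ply 2: X./XO/X./OX/.O is terminal -1 (O); from ../XO/X./OX/.O depth 4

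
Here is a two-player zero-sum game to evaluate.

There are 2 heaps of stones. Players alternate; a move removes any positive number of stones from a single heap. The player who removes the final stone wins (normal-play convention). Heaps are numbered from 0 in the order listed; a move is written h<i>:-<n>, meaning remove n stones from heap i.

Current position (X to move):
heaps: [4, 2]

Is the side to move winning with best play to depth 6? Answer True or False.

X winning at [(4,2)]: True

[(4,2)] X move#1: h0:-1:-1/(3,2), h0:-2:+1/(2,2)*, h0:-3:-1/(1,2), h0:-4:-1/(0,2), h1:-1:-1/(4,1), h1:-2:-1/(4,0)
[(2,2)] O move#2: h0:-1:-1/(1,2)*, h0:-2:-1/(0,2), h1:-1:-1/(2,1), h1:-2:-1/(2,0)
[(1,2)] X move#3: h0:-1:-1/(0,2), h1:-1:+1/(1,1)*, h1:-2:-1/(1,0)
[(1,1)] O move#4: h0:-1:-1/(0,1)*, h1:-1:-1/(1,0)
[(0,1)] X move#5: h1:-1:+1/(0,0)*
[(0,0)] end (terminal -1, O#6); searched (4,2) to 6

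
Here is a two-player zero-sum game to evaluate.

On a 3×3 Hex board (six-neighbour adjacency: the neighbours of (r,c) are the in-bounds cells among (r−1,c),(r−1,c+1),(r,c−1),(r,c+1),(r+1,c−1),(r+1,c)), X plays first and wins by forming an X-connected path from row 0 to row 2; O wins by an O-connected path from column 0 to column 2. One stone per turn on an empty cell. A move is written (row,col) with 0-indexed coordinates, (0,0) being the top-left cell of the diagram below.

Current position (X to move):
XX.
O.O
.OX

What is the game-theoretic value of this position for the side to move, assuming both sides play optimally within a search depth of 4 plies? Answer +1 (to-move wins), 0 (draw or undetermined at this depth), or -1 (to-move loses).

[XX./O.O/.OX] X move#1: (0,2):-1/XXX/O.O/.OX*, (1,1):-1/XX./OXO/.OX, (2,0):-1/XX./O.O/XOX
[XXX/O.O/.OX] O move#2: (1,1):+1/XXX/OOO/.OX*, (2,0):+1/XXX/O.O/OOX
[XXX/OOO/.OX] end (terminal -1, X#3); searched XX./O.O/.OX to 4

value(XX./O.O/.OX, X) = -1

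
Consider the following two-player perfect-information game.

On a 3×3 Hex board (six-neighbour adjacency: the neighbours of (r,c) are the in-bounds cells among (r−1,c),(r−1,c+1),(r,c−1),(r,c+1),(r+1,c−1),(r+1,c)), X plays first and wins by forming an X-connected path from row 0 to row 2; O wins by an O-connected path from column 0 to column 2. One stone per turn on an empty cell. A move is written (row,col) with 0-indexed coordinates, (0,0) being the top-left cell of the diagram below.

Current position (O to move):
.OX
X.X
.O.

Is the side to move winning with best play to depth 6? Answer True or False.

O winning at [.OX/X.X/.O.]: False

ply 1, O at .OX/X.X/.O. | (0,0)=-1→OOX/X.X/.O.*; (1,1)=-1→.OX/XOX/.O.; (2,0)=-1→.OX/X.X/OO.; (2,2)=-1→.OX/X.X/.OO
ply 2, X at OOX/X.X/.O. | (1,1)=+1→OOX/XXX/.O.*; (2,0)=+1→OOX/X.X/XO.; (2,2)=+1→OOX/X.X/.OX
ply 3, O at OOX/XXX/.O. | (2,0)=-1→OOX/XXX/OO.*; (2,2)=-1→OOX/XXX/.OO
ply 4, X at OOX/XXX/OO. | (2,2)=+1→OOX/XXX/OOX*
ply 5: OOX/XXX/OOX is terminal -1 (O); from .OX/X.X/.O. depth 6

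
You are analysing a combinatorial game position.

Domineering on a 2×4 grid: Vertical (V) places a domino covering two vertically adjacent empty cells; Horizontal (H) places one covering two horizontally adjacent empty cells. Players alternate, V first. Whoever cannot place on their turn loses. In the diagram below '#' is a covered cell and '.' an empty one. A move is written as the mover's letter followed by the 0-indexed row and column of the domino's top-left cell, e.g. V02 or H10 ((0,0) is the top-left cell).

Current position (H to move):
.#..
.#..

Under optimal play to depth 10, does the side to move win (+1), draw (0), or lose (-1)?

p1 H@[.#../.#..]: H02[.###/.#..]+1* H12[.#../.###]+1
p2 V@[.###/.#..]: V00[####/##..]-1*
p3 H@[####/##..]: H12[####/####]+1*
p4 V@[####/####] terminal -1; root [.#../.#..] d10

value(.#../.#.., H) = +1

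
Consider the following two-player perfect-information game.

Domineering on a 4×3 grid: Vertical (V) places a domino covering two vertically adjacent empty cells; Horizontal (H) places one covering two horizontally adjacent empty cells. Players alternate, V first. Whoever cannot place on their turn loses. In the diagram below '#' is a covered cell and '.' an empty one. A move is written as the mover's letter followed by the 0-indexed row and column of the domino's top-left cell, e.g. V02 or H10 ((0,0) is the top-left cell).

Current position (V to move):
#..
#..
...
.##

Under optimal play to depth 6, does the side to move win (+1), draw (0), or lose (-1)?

value(#../#../.../.##, V) = +1

[#../#../.../.##] V move#1: V01:+1/##./##./.../.##*, V02:+1/#.#/#.#/.../.##, V11:+1/#../##./.#./.##, V12:+1/#../#.#/..#/.##, V20:-1/#../#../#../###
[##./##./.../.##] H move#2: H20:-1/##./##./##./.##*, H21:-1/##./##./.##/.##
[##./##./##./.##] V move#3: V02:+1/###/###/##./.##*, V12:+1/##./###/###/.##
[###/###/##./.##] end (terminal -1, H#4); searched #../#../.../.## to 6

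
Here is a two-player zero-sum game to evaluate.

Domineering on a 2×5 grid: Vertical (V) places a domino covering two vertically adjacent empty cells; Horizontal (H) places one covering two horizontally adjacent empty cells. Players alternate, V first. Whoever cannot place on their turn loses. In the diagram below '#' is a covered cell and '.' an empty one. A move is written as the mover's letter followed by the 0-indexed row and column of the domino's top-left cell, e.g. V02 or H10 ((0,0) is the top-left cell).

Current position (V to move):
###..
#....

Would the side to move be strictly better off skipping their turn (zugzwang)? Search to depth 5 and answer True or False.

zugzwang(###../#...., V) = False

p1 V@[###../#....]: V03[####./#..#.]+1* V04[###.#/#...#]-1
p2 H@[####./#..#.]: H11[####./####.]-1*
p3 V@[####./####.]: V04[#####/#####]+1*
p4 H@[#####/#####] terminal -1; root [###../#....] d5
if V skipped the turn, H would face:
~ p1 H@[###../#....]: H03[#####/#....]+1* H11[###../###..]-1 H12[###../#.##.]-1 H13[###../#..##]+1
~ p2 V@[#####/#....] terminal -1; root [###../#....] d5
compare (V): move=+1 vs pass=-1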